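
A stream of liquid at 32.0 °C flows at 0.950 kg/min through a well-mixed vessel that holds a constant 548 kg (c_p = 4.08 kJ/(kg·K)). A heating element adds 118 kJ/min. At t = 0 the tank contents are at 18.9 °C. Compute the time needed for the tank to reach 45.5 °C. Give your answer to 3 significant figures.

544 min

Unsteady energy balance on the tank contents: M c_p dT/dt = ṁ c_p (T_in − T) + 118.
τ = M/ṁ = 576.84 min; T_ss = T_in + Q̇/(ṁ c_p) = 62.444 °C.
T(t) = T_ss + (T₀ − T_ss) e^(−t/τ). Set T = 45.5:
e^(−t/τ) = (45.5 − 62.444)/(18.9 − 62.444) = 0.38912
t = −576.84 · ln(0.38912) = 544.46 min.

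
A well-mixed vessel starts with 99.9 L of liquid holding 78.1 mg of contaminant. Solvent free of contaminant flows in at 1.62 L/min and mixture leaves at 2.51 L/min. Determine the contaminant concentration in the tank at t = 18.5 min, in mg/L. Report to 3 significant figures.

Total volume: dV/dt = Q_in − Q_out = -0.89000 L/min, so V(t) = 99.9 − 0.89000 t and V(18.5) = 83.435 L.
Species balance (pure solvent in): dm/dt = −Q_out · m/V(t).
Separate: dm/m = −Q_out dt/V(t) ⇒ ln(m/m₀) = −(Q_out/(Q_in−Q_out)) ln(V/V₀).
m = m₀ (V₀/V)^(Q_out/(Q_in−Q_out)) = 78.1 × (99.9/83.435)^(-2.8202) = 46.996 mg.
C = m/V = 46.996/83.435 = 0.56326 mg/L.

0.563 mg/L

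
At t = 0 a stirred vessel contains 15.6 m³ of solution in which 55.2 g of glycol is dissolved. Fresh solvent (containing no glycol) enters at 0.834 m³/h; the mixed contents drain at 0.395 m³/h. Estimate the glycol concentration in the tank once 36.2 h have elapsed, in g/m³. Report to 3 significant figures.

Let m(t) be the amount of glycol. Volume: V(t) = V₀ + (Q_in − Q_out) t = 15.6 + 0.43900 t; V(36.2) = 31.492 m³.
Species balance (pure solvent in): dm/dt = −Q_out · m/V(t).
dm/m = −Q_out dt/(V₀ + 0.43900 t); integrating gives ln(m/m₀) = −(Q_out/(Q_in−Q_out)) ln(V/V₀).
m = m₀ (V₀/V)^(Q_out/(Q_in−Q_out)) = 55.2 × (15.6/31.492)^(0.89977) = 29.339 g.
C = m/V = 29.339/31.492 = 0.93163 g/m³.

0.932 g/m³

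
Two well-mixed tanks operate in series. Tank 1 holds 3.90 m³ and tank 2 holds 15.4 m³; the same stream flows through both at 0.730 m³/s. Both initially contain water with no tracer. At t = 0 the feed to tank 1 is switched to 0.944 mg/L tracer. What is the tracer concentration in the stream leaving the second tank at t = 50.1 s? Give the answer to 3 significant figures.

Each tank obeys Vᵢ dCᵢ/dt = Q(Cᵢ₋₁ − Cᵢ), so τᵢ = Vᵢ/Q.
τ₁ = 3.90/0.730 = 5.3425 s; τ₂ = 15.4/0.730 = 21.096 s.
Solving the cascade with C₁(0)=C₂(0)=0 gives C₂(t) = C_in[1 − (τ₁ e^(−t/τ₁) − τ₂ e^(−t/τ₂))/(τ₁ − τ₂)].
At t = 50.1: e^(−t/τ₁) = 8.4590e-05, e^(−t/τ₂) = 0.093027.
C₂ = 0.944·[1 − (5.3425·8.4590e-05 − 21.096·0.093027)/(-15.753)] = 0.944·0.87545 = 0.82643 mg/L.

0.826 mg/L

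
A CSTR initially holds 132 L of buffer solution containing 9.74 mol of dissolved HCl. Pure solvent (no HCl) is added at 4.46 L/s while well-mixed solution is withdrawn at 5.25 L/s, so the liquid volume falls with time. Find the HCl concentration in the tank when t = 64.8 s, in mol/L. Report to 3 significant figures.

Total volume: dV/dt = Q_in − Q_out = -0.79000 L/s, so V(t) = 132 − 0.79000 t and V(64.8) = 80.808 L.
Solute balance: dm/dt = 0 − Q_out C = −Q_out m/V(t).
dm/m = −Q_out dt/(V₀ − 0.79000 t); integrating gives ln(m/m₀) = −(Q_out/(Q_in−Q_out)) ln(V/V₀).
m = m₀ (V₀/V)^(Q_out/(Q_in−Q_out)) = 9.74 × (132/80.808)^(-6.6456) = 0.37347 mol.
C = m/V = 0.37347/80.808 = 0.0046217 mol/L.

0.00462 mol/L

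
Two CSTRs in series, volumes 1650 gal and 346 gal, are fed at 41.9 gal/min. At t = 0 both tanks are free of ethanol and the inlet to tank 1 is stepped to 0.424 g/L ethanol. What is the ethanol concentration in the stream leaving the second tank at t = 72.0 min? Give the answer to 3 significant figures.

0.338 g/L

Time constants: τᵢ = Vᵢ/Q for each well-mixed tank.
τ₁ = 1650/41.9 = 39.379 min; τ₂ = 346/41.9 = 8.2578 min.
Solving the cascade with C₁(0)=C₂(0)=0 gives C₂(t) = C_in[1 − (τ₁ e^(−t/τ₁) − τ₂ e^(−t/τ₂))/(τ₁ − τ₂)].
At t = 72.0: e^(−t/τ₁) = 0.16068, e^(−t/τ₂) = 0.00016344.
C₂ = 0.424·[1 − (39.379·0.16068 − 8.2578·0.00016344)/(31.122)] = 0.424·0.79673 = 0.33782 g/L.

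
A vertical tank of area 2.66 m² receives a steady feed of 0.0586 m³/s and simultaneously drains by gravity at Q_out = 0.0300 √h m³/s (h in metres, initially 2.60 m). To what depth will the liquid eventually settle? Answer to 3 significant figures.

Level balance: A dh/dt = 0.0586 − 0.0300 √h. Setting dh/dt = 0:
Q_in = 0.0300 √h_ss ⇒ √h_ss = 0.0586/0.0300 = 1.9533.
h_ss = 1.9533² = 3.8155 m. (Since h₀ = 2.60 m < h_ss, the level will rise toward this value.)

3.82 m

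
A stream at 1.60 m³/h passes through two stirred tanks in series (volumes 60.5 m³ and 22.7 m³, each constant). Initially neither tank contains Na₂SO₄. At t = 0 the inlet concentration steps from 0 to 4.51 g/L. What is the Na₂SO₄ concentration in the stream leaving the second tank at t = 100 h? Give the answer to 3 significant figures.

Time constants: τᵢ = Vᵢ/Q for each well-mixed tank.
τ₁ = 60.5/1.60 = 37.812 h; τ₂ = 22.7/1.60 = 14.187 h.
Solving the cascade with C₁(0)=C₂(0)=0 gives C₂(t) = C_in[1 − (τ₁ e^(−t/τ₁) − τ₂ e^(−t/τ₂))/(τ₁ − τ₂)].
At t = 100: e^(−t/τ₁) = 0.071032, e^(−t/τ₂) = 0.00086875.
C₂ = 4.51·[1 − (37.812·0.071032 − 14.187·0.00086875)/(23.625)] = 4.51·0.88683 = 3.9996 g/L.

4.00 g/L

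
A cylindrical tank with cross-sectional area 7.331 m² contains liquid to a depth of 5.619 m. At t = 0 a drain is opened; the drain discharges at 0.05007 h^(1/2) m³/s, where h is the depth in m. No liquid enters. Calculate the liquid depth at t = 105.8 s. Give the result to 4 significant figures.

4.037 m

A dh/dt = −Q_out = −0.05007 √h.
This is separable: 2 d(√h)/dt = −0.05007/A, so √h = √h₀ − (0.05007/(2A)) t.
√h = √5.619 − 0.05007·105.8/(2·7.331) = 2.37044 − 0.361302 = 2.00914.
h = 2.00914² = 4.03665 m.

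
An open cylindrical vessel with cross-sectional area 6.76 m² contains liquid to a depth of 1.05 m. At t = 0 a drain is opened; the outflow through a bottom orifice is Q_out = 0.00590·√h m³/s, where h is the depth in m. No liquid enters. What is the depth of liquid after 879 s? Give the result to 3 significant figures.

0.411 m

Unsteady balance on liquid volume: A dh/dt = −0.00590 √h.
This is separable: 2 d(√h)/dt = −0.00590/A, so √h = √h₀ − (0.00590/(2A)) t.
√h = √1.05 − 0.00590·879/(2·6.76) = 1.0247 − 0.38359 = 0.64111.
h = 0.64111² = 0.41102 m.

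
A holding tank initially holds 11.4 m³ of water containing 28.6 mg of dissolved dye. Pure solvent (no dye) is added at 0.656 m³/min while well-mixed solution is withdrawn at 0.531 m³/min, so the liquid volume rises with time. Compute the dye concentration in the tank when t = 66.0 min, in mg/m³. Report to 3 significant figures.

Total volume: dV/dt = Q_in − Q_out = 0.12500 m³/min, so V(t) = 11.4 + 0.12500 t and V(66.0) = 19.650 m³.
Species balance (pure solvent in): dm/dt = −Q_out · m/V(t).
Separate: dm/m = −Q_out dt/V(t) ⇒ ln(m/m₀) = −(Q_out/(Q_in−Q_out)) ln(V/V₀).
m = m₀ (V₀/V)^(Q_out/(Q_in−Q_out)) = 28.6 × (11.4/19.650)^(4.2480) = 2.8307 mg.
C = m/V = 2.8307/19.650 = 0.14406 mg/m³.

0.144 mg/m³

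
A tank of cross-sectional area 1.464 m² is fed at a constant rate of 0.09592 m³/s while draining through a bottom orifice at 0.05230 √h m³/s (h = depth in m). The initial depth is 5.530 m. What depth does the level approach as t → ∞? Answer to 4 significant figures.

3.364 m

Level balance: A dh/dt = 0.09592 − 0.05230 √h. Setting dh/dt = 0:
Q_in = 0.05230 √h_ss ⇒ √h_ss = 0.09592/0.05230 = 1.83403.
h_ss = 1.83403² = 3.36368 m. (Since h₀ = 5.530 m > h_ss, the level will fall toward this value.)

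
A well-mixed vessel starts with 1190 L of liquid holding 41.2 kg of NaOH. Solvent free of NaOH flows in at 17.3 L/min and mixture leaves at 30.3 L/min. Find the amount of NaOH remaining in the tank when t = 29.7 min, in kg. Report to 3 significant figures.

16.5 kg

Let m(t) be the amount of NaOH. Volume: V(t) = V₀ + (Q_in − Q_out) t = 1190 − 13.000 t; V(29.7) = 803.90 L.
No NaOH enters, so dm/dt = −Q_out · (m/V).
dm/m = −Q_out dt/(V₀ − 13.000 t); integrating gives ln(m/m₀) = −(Q_out/(Q_in−Q_out)) ln(V/V₀).
m = m₀ (V₀/V)^(Q_out/(Q_in−Q_out)) = 41.2 × (1190/803.90)^(-2.3308) = 16.514 kg.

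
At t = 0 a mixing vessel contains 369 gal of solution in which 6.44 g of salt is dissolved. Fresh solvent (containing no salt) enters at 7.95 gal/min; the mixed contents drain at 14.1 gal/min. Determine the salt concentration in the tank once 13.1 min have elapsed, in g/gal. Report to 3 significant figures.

0.0127 g/gal

Let m(t) be the amount of salt. Volume: V(t) = V₀ + (Q_in − Q_out) t = 369 − 6.1500 t; V(13.1) = 288.44 gal.
Species balance (pure solvent in): dm/dt = −Q_out · m/V(t).
dm/m = −Q_out dt/(V₀ − 6.1500 t); integrating gives ln(m/m₀) = −(Q_out/(Q_in−Q_out)) ln(V/V₀).
m = m₀ (V₀/V)^(Q_out/(Q_in−Q_out)) = 6.44 × (369/288.44)^(-2.2927) = 3.6612 g.
C = m/V = 3.6612/288.44 = 0.012693 g/gal.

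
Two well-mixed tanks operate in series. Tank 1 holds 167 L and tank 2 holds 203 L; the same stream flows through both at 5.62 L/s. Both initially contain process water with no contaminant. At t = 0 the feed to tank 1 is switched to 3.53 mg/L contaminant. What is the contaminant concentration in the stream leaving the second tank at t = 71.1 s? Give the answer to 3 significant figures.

Each tank obeys Vᵢ dCᵢ/dt = Q(Cᵢ₋₁ − Cᵢ), so τᵢ = Vᵢ/Q.
τ₁ = 167/5.62 = 29.715 s; τ₂ = 203/5.62 = 36.121 s.
Solving the cascade with C₁(0)=C₂(0)=0 gives C₂(t) = C_in[1 − (τ₁ e^(−t/τ₁) − τ₂ e^(−t/τ₂))/(τ₁ − τ₂)].
At t = 71.1: e^(−t/τ₁) = 0.091382, e^(−t/τ₂) = 0.13968.
C₂ = 3.53·[1 − (29.715·0.091382 − 36.121·0.13968)/(-6.4057)] = 3.53·0.63626 = 2.2460 mg/L.

2.25 mg/L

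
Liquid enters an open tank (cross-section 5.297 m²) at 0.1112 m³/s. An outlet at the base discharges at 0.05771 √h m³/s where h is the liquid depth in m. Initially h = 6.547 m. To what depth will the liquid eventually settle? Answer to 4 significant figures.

3.713 m

Mass balance (ρ constant): A dh/dt = Q_in − 0.05771 √h. At steady state dh/dt = 0:
Q_in = 0.05771 √h_ss ⇒ √h_ss = 0.1112/0.05771 = 1.92688.
h_ss = 1.92688² = 3.71285 m. (Since h₀ = 6.547 m > h_ss, the level will fall toward this value.)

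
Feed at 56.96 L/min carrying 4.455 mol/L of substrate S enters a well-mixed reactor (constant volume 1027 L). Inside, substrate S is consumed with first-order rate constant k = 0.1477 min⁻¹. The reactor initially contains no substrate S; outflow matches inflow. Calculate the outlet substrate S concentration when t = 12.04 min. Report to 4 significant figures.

1.111 mol/L

V dC/dt = Q(C_in − C) − k V C.
dC/dt = (Q/V) C_in − (Q/V + k) C; effective rate a = Q/V + k = 0.0554625 + 0.1477 = 0.203163 min⁻¹.
C_ss = Q C_in/(Q + kV) = 1.21620 mol/L; C(t) = C_ss + (C₀ − C_ss) e^(−a t).
C(12.04) = 1.21620 + (-1.21620)·e^(−0.203163·12.04) = 1.21620 + (-1.21620)·0.0866328 = 1.11083 mol/L.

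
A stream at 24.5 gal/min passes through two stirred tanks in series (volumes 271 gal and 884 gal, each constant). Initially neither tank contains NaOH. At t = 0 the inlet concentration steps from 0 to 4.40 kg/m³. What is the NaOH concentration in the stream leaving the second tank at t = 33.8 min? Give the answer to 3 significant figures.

2.00 kg/m³

Species balance on tank i: dCᵢ/dt = (Cᵢ₋₁ − Cᵢ)/τᵢ with τᵢ = Vᵢ/Q.
τ₁ = 271/24.5 = 11.061 min; τ₂ = 884/24.5 = 36.082 min.
Tank 1: C₁ = C_in(1 − e^(−t/τ₁)). Tank 2 (τ₁ ≠ τ₂): C₂ = C_in[1 − (τ₁ e^(−t/τ₁) − τ₂ e^(−t/τ₂))/(τ₁ − τ₂)].
At t = 33.8: e^(−t/τ₁) = 0.047089, e^(−t/τ₂) = 0.39189.
C₂ = 4.40·[1 − (11.061·0.047089 − 36.082·0.39189)/(-25.020)] = 4.40·0.45567 = 2.0050 kg/m³.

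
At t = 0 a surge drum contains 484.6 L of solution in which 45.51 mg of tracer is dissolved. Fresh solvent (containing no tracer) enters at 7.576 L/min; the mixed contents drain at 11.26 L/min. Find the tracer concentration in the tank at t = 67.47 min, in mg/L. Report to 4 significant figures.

Let m(t) be the amount of tracer. Volume: V(t) = V₀ + (Q_in − Q_out) t = 484.6 − 3.68400 t; V(67.47) = 236.041 L.
Solute balance: dm/dt = 0 − Q_out C = −Q_out m/V(t).
dm/m = −Q_out dt/(V₀ − 3.68400 t); integrating gives ln(m/m₀) = −(Q_out/(Q_in−Q_out)) ln(V/V₀).
m = m₀ (V₀/V)^(Q_out/(Q_in−Q_out)) = 45.51 × (484.6/236.041)^(-3.05646) = 5.04985 mg.
C = m/V = 5.04985/236.041 = 0.0213940 mg/L.

0.02139 mg/L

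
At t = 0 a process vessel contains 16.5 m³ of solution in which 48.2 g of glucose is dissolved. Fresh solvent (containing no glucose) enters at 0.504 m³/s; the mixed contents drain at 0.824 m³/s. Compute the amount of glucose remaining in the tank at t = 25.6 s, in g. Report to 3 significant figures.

Let m(t) be the amount of glucose. Volume: V(t) = V₀ + (Q_in − Q_out) t = 16.5 − 0.32000 t; V(25.6) = 8.3080 m³.
No glucose enters, so dm/dt = −Q_out · (m/V).
Separate: dm/m = −Q_out dt/V(t) ⇒ ln(m/m₀) = −(Q_out/(Q_in−Q_out)) ln(V/V₀).
m = m₀ (V₀/V)^(Q_out/(Q_in−Q_out)) = 48.2 × (16.5/8.3080)^(-2.5750) = 8.2362 g.

8.24 g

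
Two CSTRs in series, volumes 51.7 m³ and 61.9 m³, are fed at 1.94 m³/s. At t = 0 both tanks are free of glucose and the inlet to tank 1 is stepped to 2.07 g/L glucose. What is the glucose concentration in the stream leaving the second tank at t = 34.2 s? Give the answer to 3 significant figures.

Each tank obeys Vᵢ dCᵢ/dt = Q(Cᵢ₋₁ − Cᵢ), so τᵢ = Vᵢ/Q.
τ₁ = 51.7/1.94 = 26.649 s; τ₂ = 61.9/1.94 = 31.907 s.
Solving the cascade with C₁(0)=C₂(0)=0 gives C₂(t) = C_in[1 − (τ₁ e^(−t/τ₁) − τ₂ e^(−t/τ₂))/(τ₁ − τ₂)].
At t = 34.2: e^(−t/τ₁) = 0.27711, e^(−t/τ₂) = 0.34237.
C₂ = 2.07·[1 − (26.649·0.27711 − 31.907·0.34237)/(-5.2577)] = 2.07·0.32686 = 0.67660 g/L.

0.677 g/L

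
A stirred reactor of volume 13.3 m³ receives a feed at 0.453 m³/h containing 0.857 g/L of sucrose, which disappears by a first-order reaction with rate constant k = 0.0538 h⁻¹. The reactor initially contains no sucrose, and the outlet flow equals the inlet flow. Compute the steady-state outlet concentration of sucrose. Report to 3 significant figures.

0.332 g/L

Species balance: V dC/dt = Q C_in − Q C − k V C.
Steady state (dC/dt = 0): C_ss = Q C_in/(Q + kV) = C_in/(1 + kV/Q).
C_ss = 0.453·0.857/(0.453 + 0.0538·13.3) = 0.38822/1.1685 = 0.33223 g/L.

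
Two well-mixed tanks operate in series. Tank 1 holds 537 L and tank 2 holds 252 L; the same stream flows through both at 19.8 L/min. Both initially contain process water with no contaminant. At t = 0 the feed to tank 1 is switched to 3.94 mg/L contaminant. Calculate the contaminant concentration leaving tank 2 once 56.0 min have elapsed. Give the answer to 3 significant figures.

Each tank obeys Vᵢ dCᵢ/dt = Q(Cᵢ₋₁ − Cᵢ), so τᵢ = Vᵢ/Q.
τ₁ = 537/19.8 = 27.121 min; τ₂ = 252/19.8 = 12.727 min.
Solving the cascade with C₁(0)=C₂(0)=0 gives C₂(t) = C_in[1 − (τ₁ e^(−t/τ₁) − τ₂ e^(−t/τ₂))/(τ₁ − τ₂)].
At t = 56.0: e^(−t/τ₁) = 0.12684, e^(−t/τ₂) = 0.012277.
C₂ = 3.94·[1 − (27.121·0.12684 − 12.727·0.012277)/(14.394)] = 3.94·0.77186 = 3.0411 mg/L.

3.04 mg/L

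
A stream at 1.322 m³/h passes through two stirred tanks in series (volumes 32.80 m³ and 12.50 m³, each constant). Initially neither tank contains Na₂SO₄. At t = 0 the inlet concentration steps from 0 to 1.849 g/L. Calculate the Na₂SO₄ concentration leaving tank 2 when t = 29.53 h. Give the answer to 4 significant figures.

0.9904 g/L

Species balance on tank i: dCᵢ/dt = (Cᵢ₋₁ − Cᵢ)/τᵢ with τᵢ = Vᵢ/Q.
τ₁ = 32.80/1.322 = 24.8109 h; τ₂ = 12.50/1.322 = 9.45537 h.
Tank 1: C₁ = C_in(1 − e^(−t/τ₁)). Tank 2 (τ₁ ≠ τ₂): C₂ = C_in[1 − (τ₁ e^(−t/τ₁) − τ₂ e^(−t/τ₂))/(τ₁ − τ₂)].
At t = 29.53: e^(−t/τ₁) = 0.304159, e^(−t/τ₂) = 0.0440208.
C₂ = 1.849·[1 − (24.8109·0.304159 − 9.45537·0.0440208)/(15.3555)] = 1.849·0.535657 = 0.990429 g/L.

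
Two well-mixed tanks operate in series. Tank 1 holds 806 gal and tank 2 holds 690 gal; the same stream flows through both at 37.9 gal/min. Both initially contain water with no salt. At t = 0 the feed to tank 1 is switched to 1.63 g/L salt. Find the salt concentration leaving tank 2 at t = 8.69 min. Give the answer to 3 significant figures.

Time constants: τᵢ = Vᵢ/Q for each well-mixed tank.
τ₁ = 806/37.9 = 21.266 min; τ₂ = 690/37.9 = 18.206 min.
Solving the cascade with C₁(0)=C₂(0)=0 gives C₂(t) = C_in[1 − (τ₁ e^(−t/τ₁) − τ₂ e^(−t/τ₂))/(τ₁ − τ₂)].
At t = 8.69: e^(−t/τ₁) = 0.66456, e^(−t/τ₂) = 0.62044.
C₂ = 1.63·[1 − (21.266·0.66456 − 18.206·0.62044)/(3.0607)] = 1.63·0.072997 = 0.11898 g/L.

0.119 g/L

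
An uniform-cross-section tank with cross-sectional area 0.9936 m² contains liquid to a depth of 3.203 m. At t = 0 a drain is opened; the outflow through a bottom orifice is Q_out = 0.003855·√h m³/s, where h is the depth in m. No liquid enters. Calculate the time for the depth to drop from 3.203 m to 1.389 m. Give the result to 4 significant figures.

With no inflow, A dh/dt = −0.003855 √h.
∫ h^(−1/2) dh = −(0.003855/A) ∫ dt, giving 2√h = 2√h₀ − (0.003855/A) t.
t = 2A(√h₀ − √h)/0.003855 = 2·0.9936·(√3.203 − √1.389)/0.003855
  = 1.98720 × (1.78969 − 1.17856) / 0.003855 = 315.031 s.

315.0 s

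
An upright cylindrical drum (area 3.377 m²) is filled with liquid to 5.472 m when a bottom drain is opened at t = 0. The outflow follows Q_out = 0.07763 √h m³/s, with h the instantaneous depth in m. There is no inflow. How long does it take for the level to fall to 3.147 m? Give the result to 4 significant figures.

49.18 s

A dh/dt = −Q_out = −0.07763 √h.
This is separable: 2 d(√h)/dt = −0.07763/A, so √h = √h₀ − (0.07763/(2A)) t.
t = 2A(√h₀ − √h)/0.07763 = 2·3.377·(√5.472 − √3.147)/0.07763
  = 6.75400 × (2.33923 − 1.77398) / 0.07763 = 49.1783 s.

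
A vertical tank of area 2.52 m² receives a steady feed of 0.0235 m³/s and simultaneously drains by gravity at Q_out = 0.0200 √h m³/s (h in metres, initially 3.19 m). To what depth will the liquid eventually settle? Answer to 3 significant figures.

A dh/dt = Q_in − 0.0200 √h. Steady state requires inflow = outflow:
Q_in = 0.0200 √h_ss ⇒ √h_ss = 0.0235/0.0200 = 1.1750.
h_ss = 1.1750² = 1.3806 m. (Since h₀ = 3.19 m > h_ss, the level will fall toward this value.)

1.38 m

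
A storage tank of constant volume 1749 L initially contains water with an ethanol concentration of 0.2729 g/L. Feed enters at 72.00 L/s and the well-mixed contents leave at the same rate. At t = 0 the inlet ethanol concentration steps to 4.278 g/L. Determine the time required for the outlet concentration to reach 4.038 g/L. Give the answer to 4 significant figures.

Species balance: V dC/dt = Q(C_in − C) ⇒ τ = V/Q = 24.2917 s.
C(t) = C_in + (C₀ − C_in) e^(−t/τ). Set C = 4.038 and solve for t:
e^(−t/τ) = (C − C_in)/(C₀ − C_in) = (4.038 − 4.278)/(0.2729 − 4.278) = 0.0599236
t = −τ ln(…) = 24.2917 × 2.81468 = 68.3734 s.

68.37 s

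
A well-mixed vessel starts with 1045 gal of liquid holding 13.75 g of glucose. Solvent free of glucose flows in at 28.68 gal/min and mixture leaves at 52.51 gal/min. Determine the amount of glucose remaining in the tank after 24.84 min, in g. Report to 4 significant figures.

2.180 g

Total volume: dV/dt = Q_in − Q_out = -23.8300 gal/min, so V(t) = 1045 − 23.8300 t and V(24.84) = 453.063 gal.
Species balance (pure solvent in): dm/dt = −Q_out · m/V(t).
Separate: dm/m = −Q_out dt/V(t) ⇒ ln(m/m₀) = −(Q_out/(Q_in−Q_out)) ln(V/V₀).
m = m₀ (V₀/V)^(Q_out/(Q_in−Q_out)) = 13.75 × (1045/453.063)^(-2.20352) = 2.18030 g.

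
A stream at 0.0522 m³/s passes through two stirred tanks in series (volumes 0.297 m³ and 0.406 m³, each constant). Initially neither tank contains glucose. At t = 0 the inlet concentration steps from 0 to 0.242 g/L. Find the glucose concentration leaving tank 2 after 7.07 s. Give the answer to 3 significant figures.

Time constants: τᵢ = Vᵢ/Q for each well-mixed tank.
τ₁ = 0.297/0.0522 = 5.6897 s; τ₂ = 0.406/0.0522 = 7.7778 s.
Solving the cascade with C₁(0)=C₂(0)=0 gives C₂(t) = C_in[1 − (τ₁ e^(−t/τ₁) − τ₂ e^(−t/τ₂))/(τ₁ − τ₂)].
At t = 7.07: e^(−t/τ₁) = 0.28863, e^(−t/τ₂) = 0.40293.
C₂ = 0.242·[1 − (5.6897·0.28863 − 7.7778·0.40293)/(-2.0881)] = 0.242·0.28564 = 0.069126 g/L.

0.0691 g/L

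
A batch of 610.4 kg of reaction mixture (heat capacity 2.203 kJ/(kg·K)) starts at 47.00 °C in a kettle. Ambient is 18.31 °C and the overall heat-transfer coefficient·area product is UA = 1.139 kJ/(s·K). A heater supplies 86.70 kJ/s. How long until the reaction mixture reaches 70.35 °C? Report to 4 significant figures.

M c_p dT/dt = −UA(T − T_amb) + Q̇.
τ = M c_p/UA = 1180.61 s; T_ss = T_amb + Q̇/UA = 18.31 + 86.70/1.139 = 94.4294 °C.
T(t) = T_ss + (T₀ − T_ss)e^(−t/τ); set T = 70.35:
t = −τ ln[(T − T_ss)/(T₀ − T_ss)] = −1180.61 · ln(0.507689) = 800.316 s.

800.3 s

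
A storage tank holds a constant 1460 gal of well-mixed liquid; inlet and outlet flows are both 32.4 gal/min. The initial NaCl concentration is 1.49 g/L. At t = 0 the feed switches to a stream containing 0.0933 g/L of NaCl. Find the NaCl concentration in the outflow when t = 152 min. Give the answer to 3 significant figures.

Unsteady species balance (constant V, well mixed): V dC/dt = Q(C_in − C).
So dC/dt = (C_in − C)/τ with τ = V/Q = 1460/32.4 = 45.062 min.
Integrating: C(t) = C_in + (C₀ − C_in) e^(−t/τ).
C(152) = 0.0933 + (1.49 − 0.0933)·e^(−152/45.062) = 0.0933 + (1.3967)·0.034281 = 0.14118 g/L.

0.141 g/L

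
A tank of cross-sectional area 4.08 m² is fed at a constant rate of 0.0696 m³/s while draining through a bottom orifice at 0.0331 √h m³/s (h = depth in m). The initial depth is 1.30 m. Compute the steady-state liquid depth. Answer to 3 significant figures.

4.42 m

Level balance: A dh/dt = 0.0696 − 0.0331 √h. Setting dh/dt = 0:
Q_in = 0.0331 √h_ss ⇒ √h_ss = 0.0696/0.0331 = 2.1027.
h_ss = 2.1027² = 4.4214 m. (Since h₀ = 1.30 m < h_ss, the level will rise toward this value.)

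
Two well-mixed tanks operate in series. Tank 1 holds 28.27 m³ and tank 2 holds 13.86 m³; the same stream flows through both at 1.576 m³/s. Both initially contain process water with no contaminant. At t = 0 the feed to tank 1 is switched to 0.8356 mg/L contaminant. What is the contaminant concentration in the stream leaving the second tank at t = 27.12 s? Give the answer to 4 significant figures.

Time constants: τᵢ = Vᵢ/Q for each well-mixed tank.
τ₁ = 28.27/1.576 = 17.9378 s; τ₂ = 13.86/1.576 = 8.79442 s.
Solving the cascade with C₁(0)=C₂(0)=0 gives C₂(t) = C_in[1 − (τ₁ e^(−t/τ₁) − τ₂ e^(−t/τ₂))/(τ₁ − τ₂)].
At t = 27.12: e^(−t/τ₁) = 0.220493, e^(−t/τ₂) = 0.0457861.
C₂ = 0.8356·[1 − (17.9378·0.220493 − 8.79442·0.0457861)/(9.14340)] = 0.8356·0.611468 = 0.510943 mg/L.

0.5109 mg/L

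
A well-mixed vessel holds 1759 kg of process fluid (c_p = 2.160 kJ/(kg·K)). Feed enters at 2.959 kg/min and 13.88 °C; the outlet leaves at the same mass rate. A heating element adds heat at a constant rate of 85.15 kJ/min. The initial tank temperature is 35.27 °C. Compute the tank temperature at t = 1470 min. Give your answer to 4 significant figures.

M c_p dT/dt = ṁ c_p (T_in − T) + Q̇.
Rearrange: dT/dt = (T_ss − T)/τ with τ = M/ṁ = 594.458 min and T_ss = T_in + Q̇/(ṁ c_p) = 27.2025 °C.
This is linear first-order; T(t) = T_ss + (T₀ − T_ss) e^(−t/τ).
T(1470) = 27.2025 + (8.06749)·e^(−1470/594.458) = 27.2025 + (8.06749)·0.0843448 = 27.8830 °C.

27.88 °C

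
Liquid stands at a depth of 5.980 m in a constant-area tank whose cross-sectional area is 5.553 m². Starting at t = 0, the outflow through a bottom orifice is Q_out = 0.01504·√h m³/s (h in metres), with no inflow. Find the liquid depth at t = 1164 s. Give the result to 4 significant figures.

Mass balance (ρ constant): A dh/dt = −0.01504 √h.
This is separable: 2 d(√h)/dt = −0.01504/A, so √h = √h₀ − (0.01504/(2A)) t.
√h = √5.980 − 0.01504·1164/(2·5.553) = 2.44540 − 1.57632 = 0.869088.
h = 0.869088² = 0.755315 m.

0.7553 m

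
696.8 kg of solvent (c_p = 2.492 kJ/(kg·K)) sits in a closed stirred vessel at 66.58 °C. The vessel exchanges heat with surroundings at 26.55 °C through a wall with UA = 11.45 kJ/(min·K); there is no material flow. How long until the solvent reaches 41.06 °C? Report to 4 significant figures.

Energy balance: M c_p dT/dt = −UA(T − T_amb).
τ = M c_p/UA = 151.653 min; T_ss = T_amb = 26.5500 °C.
T(t) = T_ss + (T₀ − T_ss)e^(−t/τ); set T = 41.06:
t = −τ ln[(T − T_ss)/(T₀ − T_ss)] = −151.653 · ln(0.362478) = 153.896 min.

153.9 min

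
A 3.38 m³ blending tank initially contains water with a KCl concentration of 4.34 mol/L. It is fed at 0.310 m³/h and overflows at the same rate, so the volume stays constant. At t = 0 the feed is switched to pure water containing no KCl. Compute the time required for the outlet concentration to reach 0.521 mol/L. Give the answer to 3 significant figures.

23.1 h

Mass balance on the solute (V constant): V dC/dt = Q(C_in − C), so τ = V/Q = 10.903 h.
C(t) = C_in + (C₀ − C_in) e^(−t/τ). Set C = 0.521 and solve for t:
e^(−t/τ) = (C − C_in)/(C₀ − C_in) = (0.521 − 0)/(4.34 − 0) = 0.12005
t = −τ ln(…) = 10.903 × 2.1199 = 23.114 h.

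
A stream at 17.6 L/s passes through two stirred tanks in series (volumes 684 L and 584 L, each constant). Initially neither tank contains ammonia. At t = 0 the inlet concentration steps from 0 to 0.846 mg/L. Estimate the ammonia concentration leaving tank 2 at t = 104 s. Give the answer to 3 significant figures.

Species balance on tank i: dCᵢ/dt = (Cᵢ₋₁ − Cᵢ)/τᵢ with τᵢ = Vᵢ/Q.
τ₁ = 684/17.6 = 38.864 s; τ₂ = 584/17.6 = 33.182 s.
Tank 1: C₁ = C_in(1 − e^(−t/τ₁)). Tank 2 (τ₁ ≠ τ₂): C₂ = C_in[1 − (τ₁ e^(−t/τ₁) − τ₂ e^(−t/τ₂))/(τ₁ − τ₂)].
At t = 104: e^(−t/τ₁) = 0.068836, e^(−t/τ₂) = 0.043533.
C₂ = 0.846·[1 − (38.864·0.068836 − 33.182·0.043533)/(5.6818)] = 0.846·0.78339 = 0.66275 mg/L.

0.663 mg/L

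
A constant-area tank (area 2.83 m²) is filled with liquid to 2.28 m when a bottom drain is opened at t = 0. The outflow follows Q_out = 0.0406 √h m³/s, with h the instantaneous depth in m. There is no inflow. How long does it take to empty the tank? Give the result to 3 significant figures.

With no inflow, A dh/dt = −0.0406 √h.
This is separable: 2 d(√h)/dt = −0.0406/A, so √h = √h₀ − (0.0406/(2A)) t.
Tank is empty when √h = 0: t_empty = 2A√h₀/0.0406.
t_empty = 2·2.83·√2.28/0.0406 = 5.6600·1.5100/0.0406 = 210.50 s.

211 s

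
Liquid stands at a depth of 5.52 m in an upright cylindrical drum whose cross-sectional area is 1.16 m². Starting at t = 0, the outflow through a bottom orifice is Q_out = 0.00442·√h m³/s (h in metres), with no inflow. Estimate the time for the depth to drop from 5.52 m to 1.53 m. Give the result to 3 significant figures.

Accumulation of liquid (constant cross-section A): A dh/dt = −0.00442 √h.
∫ h^(−1/2) dh = −(0.00442/A) ∫ dt, giving 2√h = 2√h₀ − (0.00442/A) t.
t = 2A(√h₀ − √h)/0.00442 = 2·1.16·(√5.52 − √1.53)/0.00442
  = 2.3200 × (2.3495 − 1.2369) / 0.00442 = 583.96 s.

584 s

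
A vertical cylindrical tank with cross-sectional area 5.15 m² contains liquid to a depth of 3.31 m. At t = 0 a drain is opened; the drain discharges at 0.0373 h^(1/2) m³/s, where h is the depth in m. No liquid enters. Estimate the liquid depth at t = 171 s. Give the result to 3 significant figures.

With no inflow, A dh/dt = −0.0373 √h.
Separate and integrate: 2(√h − √h₀) = −(0.0373/A) t.
√h = √3.31 − 0.0373·171/(2·5.15) = 1.8193 − 0.61925 = 1.2001.
h = 1.2001² = 1.4402 m.

1.44 m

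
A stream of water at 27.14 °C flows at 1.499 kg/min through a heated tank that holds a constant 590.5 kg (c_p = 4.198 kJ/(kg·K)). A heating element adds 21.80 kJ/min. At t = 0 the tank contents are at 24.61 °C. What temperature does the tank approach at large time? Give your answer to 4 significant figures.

30.60 °C

Energy balance: M c_p dT/dt = ṁ c_p (T_in − T) + 21.80.
At steady state dT/dt = 0 ⇒ T_ss = T_in + Q̇/(ṁ c_p) = 27.14 + 21.80/(1.499·4.198) = 30.6043 °C.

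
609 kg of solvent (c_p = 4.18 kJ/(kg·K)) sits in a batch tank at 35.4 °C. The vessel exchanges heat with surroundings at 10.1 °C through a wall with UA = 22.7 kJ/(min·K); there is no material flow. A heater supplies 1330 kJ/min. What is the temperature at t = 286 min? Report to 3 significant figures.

Lumped-capacitance energy balance: M c_p dT/dt = UA(T_amb − T) + Q̇.
dT/dt = (T_ss − T)/τ with T_ss = T_amb + Q̇/UA = 10.1 + 1330/22.7 = 68.690 °C, τ = M c_p/UA = 609·4.18/22.7 = 112.14 min.
Solution: T(t) = T_ss + (T₀ − T_ss) e^(−t/τ).
T(286) = 68.690 + (-33.290)·0.078055 = 66.092 °C.

66.1 °C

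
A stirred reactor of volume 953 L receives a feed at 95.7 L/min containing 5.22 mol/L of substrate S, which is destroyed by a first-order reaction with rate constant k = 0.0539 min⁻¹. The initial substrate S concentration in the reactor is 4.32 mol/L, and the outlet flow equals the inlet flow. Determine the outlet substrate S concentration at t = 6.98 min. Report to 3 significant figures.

V dC/dt = Q(C_in − C) − k V C.
dC/dt = (Q/V) C_in − (Q/V + k) C; effective rate a = Q/V + k = 0.10042 + 0.0539 = 0.15432 min⁻¹.
C_ss = Q C_in/(Q + kV) = 3.3968 mol/L; C(t) = C_ss + (C₀ − C_ss) e^(−a t).
C(6.98) = 3.3968 + (0.92321)·e^(−0.15432·6.98) = 3.3968 + (0.92321)·0.34056 = 3.7112 mol/L.

3.71 mol/L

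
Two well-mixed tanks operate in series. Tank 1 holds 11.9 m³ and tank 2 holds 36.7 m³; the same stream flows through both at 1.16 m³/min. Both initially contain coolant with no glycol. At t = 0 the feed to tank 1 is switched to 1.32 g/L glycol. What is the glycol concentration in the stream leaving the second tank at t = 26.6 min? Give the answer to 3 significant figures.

Species balance on tank i: dCᵢ/dt = (Cᵢ₋₁ − Cᵢ)/τᵢ with τᵢ = Vᵢ/Q.
τ₁ = 11.9/1.16 = 10.259 min; τ₂ = 36.7/1.16 = 31.638 min.
Tank 1: C₁ = C_in(1 − e^(−t/τ₁)). Tank 2 (τ₁ ≠ τ₂): C₂ = C_in[1 − (τ₁ e^(−t/τ₁) − τ₂ e^(−t/τ₂))/(τ₁ − τ₂)].
At t = 26.6: e^(−t/τ₁) = 0.074800, e^(−t/τ₂) = 0.43138.
C₂ = 1.32·[1 − (10.259·0.074800 − 31.638·0.43138)/(-21.379)] = 1.32·0.39752 = 0.52472 g/L.

0.525 g/L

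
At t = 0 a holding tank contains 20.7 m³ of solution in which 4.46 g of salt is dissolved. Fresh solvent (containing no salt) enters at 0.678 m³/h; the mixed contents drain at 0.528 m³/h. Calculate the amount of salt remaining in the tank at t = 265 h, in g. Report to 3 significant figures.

0.103 g

Total volume: dV/dt = Q_in − Q_out = 0.15000 m³/h, so V(t) = 20.7 + 0.15000 t and V(265) = 60.450 m³.
Solute balance: dm/dt = 0 − Q_out C = −Q_out m/V(t).
Separate: dm/m = −Q_out dt/V(t) ⇒ ln(m/m₀) = −(Q_out/(Q_in−Q_out)) ln(V/V₀).
m = m₀ (V₀/V)^(Q_out/(Q_in−Q_out)) = 4.46 × (20.7/60.450)^(3.5200) = 0.10257 g.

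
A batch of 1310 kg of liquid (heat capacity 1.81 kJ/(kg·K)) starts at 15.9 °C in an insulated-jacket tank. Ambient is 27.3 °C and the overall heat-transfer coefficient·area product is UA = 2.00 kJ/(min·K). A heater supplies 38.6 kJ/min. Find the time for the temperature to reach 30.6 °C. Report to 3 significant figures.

773 min

Energy balance: M c_p dT/dt = −UA(T − T_amb) + Q̇.
τ = M c_p/UA = 1185.5 min; T_ss = T_amb + Q̇/UA = 27.3 + 38.6/2.00 = 46.600 °C.
T(t) = T_ss + (T₀ − T_ss)e^(−t/τ); set T = 30.6:
t = −τ ln[(T − T_ss)/(T₀ − T_ss)] = −1185.5 · ln(0.52117) = 772.59 min.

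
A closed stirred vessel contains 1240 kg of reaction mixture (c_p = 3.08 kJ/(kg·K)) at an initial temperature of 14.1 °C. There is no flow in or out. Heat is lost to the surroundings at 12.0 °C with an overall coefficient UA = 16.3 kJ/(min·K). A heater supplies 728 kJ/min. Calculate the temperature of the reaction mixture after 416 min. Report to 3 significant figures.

Heat balance on the well-mixed liquid: M c_p dT/dt = −UA(T − T_amb) + Q̇.
dT/dt = (T_ss − T)/τ with T_ss = T_amb + Q̇/UA = 12.0 + 728/16.3 = 56.663 °C, τ = M c_p/UA = 1240·3.08/16.3 = 234.31 min.
T approaches T_ss exponentially: T(t) = T_ss + (T₀ − T_ss) e^(−t/τ).
T(416) = 56.663 + (-42.563)·0.16941 = 49.452 °C.

49.5 °C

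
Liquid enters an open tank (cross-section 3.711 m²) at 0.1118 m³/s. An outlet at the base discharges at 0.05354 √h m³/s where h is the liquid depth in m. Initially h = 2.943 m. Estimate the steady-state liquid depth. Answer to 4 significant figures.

Mass balance (ρ constant): A dh/dt = Q_in − 0.05354 √h. At steady state dh/dt = 0:
Q_in = 0.05354 √h_ss ⇒ √h_ss = 0.1118/0.05354 = 2.08816.
h_ss = 2.08816² = 4.36041 m. (Since h₀ = 2.943 m < h_ss, the level will rise toward this value.)

4.360 m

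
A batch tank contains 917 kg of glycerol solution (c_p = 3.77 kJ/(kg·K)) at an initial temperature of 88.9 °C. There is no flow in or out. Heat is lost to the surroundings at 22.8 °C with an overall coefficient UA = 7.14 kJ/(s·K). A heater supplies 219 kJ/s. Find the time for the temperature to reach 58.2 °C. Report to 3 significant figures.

975 s

Lumped-capacitance energy balance: M c_p dT/dt = UA(T_amb − T) + Q̇.
τ = M c_p/UA = 484.19 s; T_ss = T_amb + Q̇/UA = 22.8 + 219/7.14 = 53.472 °C.
T(t) = T_ss + (T₀ − T_ss)e^(−t/τ); set T = 58.2:
t = −τ ln[(T − T_ss)/(T₀ − T_ss)] = −484.19 · ln(0.13345) = 975.18 s.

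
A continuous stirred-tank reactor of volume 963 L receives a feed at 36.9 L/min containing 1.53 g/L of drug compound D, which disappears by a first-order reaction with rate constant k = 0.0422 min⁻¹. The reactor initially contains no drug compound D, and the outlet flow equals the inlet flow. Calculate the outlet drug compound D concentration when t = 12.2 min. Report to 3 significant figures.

Species balance: V dC/dt = Q C_in − Q C − k V C.
This is linear with rate a = Q/V + k = 0.080518 min⁻¹.
C_ss = Q C_in/(Q + kV) = 0.72811 g/L; C(t) = C_ss + (C₀ − C_ss) e^(−a t).
C(12.2) = 0.72811 + (-0.72811)·e^(−0.080518·12.2) = 0.72811 + (-0.72811)·0.37444 = 0.45548 g/L.

0.455 g/L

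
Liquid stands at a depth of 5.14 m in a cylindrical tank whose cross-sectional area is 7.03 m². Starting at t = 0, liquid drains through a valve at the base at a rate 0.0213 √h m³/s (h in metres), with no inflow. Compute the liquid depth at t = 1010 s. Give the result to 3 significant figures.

0.543 m

With no inflow, A dh/dt = −0.0213 √h.
Separate and integrate: 2(√h − √h₀) = −(0.0213/A) t.
√h = √5.14 − 0.0213·1010/(2·7.03) = 2.2672 − 1.5301 = 0.73707.
h = 0.73707² = 0.54327 m.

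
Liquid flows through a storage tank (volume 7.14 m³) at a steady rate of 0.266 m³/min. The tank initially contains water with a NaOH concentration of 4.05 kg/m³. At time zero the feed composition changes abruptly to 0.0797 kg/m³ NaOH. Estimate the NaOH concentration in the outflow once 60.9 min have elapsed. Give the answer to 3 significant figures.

0.490 kg/m³

Transient balance on the dissolved component: V dC/dt = Q(C_in − C).
So dC/dt = (C_in − C)/τ with τ = V/Q = 7.14/0.266 = 26.842 min.
Integrating: C(t) = C_in + (C₀ − C_in) e^(−t/τ).
C(60.9) = 0.0797 + (4.05 − 0.0797)·e^(−60.9/26.842) = 0.0797 + (3.9703)·0.10343 = 0.49036 kg/m³.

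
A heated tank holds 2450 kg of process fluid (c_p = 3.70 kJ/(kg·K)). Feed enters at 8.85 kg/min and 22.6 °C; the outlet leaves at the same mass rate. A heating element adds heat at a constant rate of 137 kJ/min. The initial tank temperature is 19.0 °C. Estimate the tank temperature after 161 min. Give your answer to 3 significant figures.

M c_p dT/dt = ṁ c_p (T_in − T) + Q̇.
Rearrange: dT/dt = (T_ss − T)/τ with τ = M/ṁ = 276.84 min and T_ss = T_in + Q̇/(ṁ c_p) = 26.784 °C.
This is linear first-order; T(t) = T_ss + (T₀ − T_ss) e^(−t/τ).
T(161) = 26.784 + (-7.7838)·e^(−161/276.84) = 26.784 + (-7.7838)·0.55902 = 22.433 °C.

22.4 °C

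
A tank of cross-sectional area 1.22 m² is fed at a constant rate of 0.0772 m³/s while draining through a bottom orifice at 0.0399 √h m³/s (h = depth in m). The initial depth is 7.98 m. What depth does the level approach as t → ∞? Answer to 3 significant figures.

A dh/dt = Q_in − 0.0399 √h. Steady state requires inflow = outflow:
Q_in = 0.0399 √h_ss ⇒ √h_ss = 0.0772/0.0399 = 1.9348.
h_ss = 1.9348² = 3.7436 m. (Since h₀ = 7.98 m > h_ss, the level will fall toward this value.)

3.74 m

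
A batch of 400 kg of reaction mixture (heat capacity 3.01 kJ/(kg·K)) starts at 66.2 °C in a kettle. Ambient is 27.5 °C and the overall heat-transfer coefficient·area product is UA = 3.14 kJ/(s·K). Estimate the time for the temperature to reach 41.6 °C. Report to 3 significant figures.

Energy balance: M c_p dT/dt = −UA(T − T_amb).
τ = M c_p/UA = 383.44 s; T_ss = T_amb = 27.500 °C.
T(t) = T_ss + (T₀ − T_ss)e^(−t/τ); set T = 41.6:
t = −τ ln[(T − T_ss)/(T₀ − T_ss)] = −383.44 · ln(0.36434) = 387.15 s.

387 s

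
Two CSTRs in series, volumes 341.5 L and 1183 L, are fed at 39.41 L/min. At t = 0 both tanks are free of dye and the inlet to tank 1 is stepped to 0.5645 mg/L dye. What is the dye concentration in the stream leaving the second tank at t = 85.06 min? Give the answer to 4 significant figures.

Time constants: τᵢ = Vᵢ/Q for each well-mixed tank.
τ₁ = 341.5/39.41 = 8.66531 min; τ₂ = 1183/39.41 = 30.0178 min.
Tank 1: C₁ = C_in(1 − e^(−t/τ₁)). Tank 2 (τ₁ ≠ τ₂): C₂ = C_in[1 − (τ₁ e^(−t/τ₁) − τ₂ e^(−t/τ₂))/(τ₁ − τ₂)].
At t = 85.06: e^(−t/τ₁) = 5.45633e-05, e^(−t/τ₂) = 0.0587975.
C₂ = 0.5645·[1 − (8.66531·5.45633e-05 − 30.0178·0.0587975)/(-21.3524)] = 0.5645·0.917363 = 0.517852 mg/L.

0.5179 mg/L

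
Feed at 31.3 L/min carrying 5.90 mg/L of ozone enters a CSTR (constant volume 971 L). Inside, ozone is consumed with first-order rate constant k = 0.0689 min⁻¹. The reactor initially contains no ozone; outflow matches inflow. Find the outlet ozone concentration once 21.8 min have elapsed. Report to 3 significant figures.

1.67 mg/L

V dC/dt = Q(C_in − C) − k V C.
This is linear with rate a = Q/V + k = 0.10113 min⁻¹.
C_ss = Q C_in/(Q + kV) = 1.8805 mg/L; C(t) = C_ss + (C₀ − C_ss) e^(−a t).
C(21.8) = 1.8805 + (-1.8805)·e^(−0.10113·21.8) = 1.8805 + (-1.8805)·0.11028 = 1.6731 mg/L.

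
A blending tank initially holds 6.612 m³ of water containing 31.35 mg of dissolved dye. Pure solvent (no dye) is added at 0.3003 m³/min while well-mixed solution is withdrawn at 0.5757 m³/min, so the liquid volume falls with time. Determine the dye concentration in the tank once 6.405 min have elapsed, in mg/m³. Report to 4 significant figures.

3.380 mg/m³

Let m(t) be the amount of dye. Volume: V(t) = V₀ + (Q_in − Q_out) t = 6.612 − 0.275400 t; V(6.405) = 4.84806 m³.
Solute balance: dm/dt = 0 − Q_out C = −Q_out m/V(t).
Separate: dm/m = −Q_out dt/V(t) ⇒ ln(m/m₀) = −(Q_out/(Q_in−Q_out)) ln(V/V₀).
m = m₀ (V₀/V)^(Q_out/(Q_in−Q_out)) = 31.35 × (6.612/4.84806)^(-2.09041) = 16.3879 mg.
C = m/V = 16.3879/4.84806 = 3.38030 mg/m³.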